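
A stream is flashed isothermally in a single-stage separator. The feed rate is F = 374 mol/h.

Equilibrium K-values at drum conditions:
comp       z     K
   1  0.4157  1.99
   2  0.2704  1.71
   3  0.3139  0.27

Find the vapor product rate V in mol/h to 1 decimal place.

V = 216.9 mol/h

Let ψ = V/F and solve Σ zᵢ(Kᵢ−1)/(1+ψ(Kᵢ−1)) = 0.
g(0) = ΣzᵢKᵢ − 1 = 0.3744 and g(1) = 1 − Σzᵢ/Kᵢ = -0.5296, so a root lies in (0, 1).
Newton iteration, ψ⁰ = 0.43:
  ψ = 0.4300: g = 0.10176, g' = -0.6358 → ψ = 0.5900
  ψ = 0.5900: g = -0.00744, g' = -0.7462 → ψ = 0.5801
  ψ = 0.5801: g = -0.00005, g' = -0.7360 → ψ = 0.5800
Converged at ψ = 0.5800.
Then V = ψ·F = 0.5800·374 = 216.9 mol/h and L = F − V = 157.1 mol/h.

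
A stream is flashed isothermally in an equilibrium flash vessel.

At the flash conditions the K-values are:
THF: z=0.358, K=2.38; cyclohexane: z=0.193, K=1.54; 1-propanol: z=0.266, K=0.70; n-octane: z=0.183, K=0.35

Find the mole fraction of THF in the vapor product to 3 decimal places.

Material balance + equilibrium reduce to Σ zᵢ(Kᵢ−1)/(1+ψ(Kᵢ−1)) = 0.
Feasibility: ΣzᵢKᵢ = 1.400, Σzᵢ/Kᵢ = 1.179 — both > 1, two phases present.
Newton–Raphson from ψ = 0.63:
  ψ = 0.630: g = 0.0422, g' = -0.485 → ψ = 0.717
  ψ = 0.717: g = -0.0010, g' = -0.512 → ψ = 0.715
Converged at ψ = 0.715.
Compositions from xᵢ = zᵢ/(1+ψ(Kᵢ−1)), yᵢ = Kᵢxᵢ:
  THF: x = 0.180, y = 0.429
  cyclohexane: x = 0.139, y = 0.214
  1-propanol: x = 0.339, y = 0.237
  n-octane: x = 0.342, y = 0.120

y_THF = 0.429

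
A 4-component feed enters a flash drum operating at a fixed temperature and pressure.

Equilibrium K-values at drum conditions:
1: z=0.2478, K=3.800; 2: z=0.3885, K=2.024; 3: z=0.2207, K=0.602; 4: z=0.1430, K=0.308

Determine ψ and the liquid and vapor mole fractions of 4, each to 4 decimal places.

ψ = 0.9059, x_4 = 0.3833, y_4 = 0.1180

Newton–Raphson from ψ = 0.5:
  ψ = 0.5000: g = 0.29124, g' = -0.7301 → ψ = 0.8989
  ψ = 0.8989: g = 0.00583, g' = -0.8317 → ψ = 0.9059
Converged at ψ = 0.9059.
Compositions from xᵢ = zᵢ/(1+ψ(Kᵢ−1)), yᵢ = Kᵢxᵢ:
  1: x = 0.0701, y = 0.2663
  2: x = 0.2015, y = 0.4079
  3: x = 0.3451, y = 0.2078
  4: x = 0.3833, y = 0.1180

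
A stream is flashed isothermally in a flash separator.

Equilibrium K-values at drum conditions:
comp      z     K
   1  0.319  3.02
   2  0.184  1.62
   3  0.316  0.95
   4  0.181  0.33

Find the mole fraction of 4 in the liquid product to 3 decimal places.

x_4 = 0.435

Newton iteration, V/F⁰ = 0.36:
  V/F = 0.360: g = 0.2904, g' = -0.626 → V/F = 0.824
  V/F = 0.824: g = 0.0299, g' = -0.620 → V/F = 0.873
  V/F = 0.873: g = -0.0012, g' = -0.672 → V/F = 0.871
Converged at V/F = 0.871.
Compositions from xᵢ = zᵢ/(1+V/F(Kᵢ−1)), yᵢ = Kᵢxᵢ:
  1: x = 0.116, y = 0.349
  2: x = 0.119, y = 0.194
  3: x = 0.330, y = 0.314
  4: x = 0.435, y = 0.143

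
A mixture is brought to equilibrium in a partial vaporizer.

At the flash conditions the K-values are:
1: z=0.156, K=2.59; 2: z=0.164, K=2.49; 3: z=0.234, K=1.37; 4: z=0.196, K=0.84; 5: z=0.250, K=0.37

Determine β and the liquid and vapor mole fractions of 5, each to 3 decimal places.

Let β = V/F and solve Σ zᵢ(Kᵢ−1)/(1+β(Kᵢ−1)) = 0.
Feasibility: ΣzᵢKᵢ = 1.390, Σzᵢ/Kᵢ = 1.206 — both > 1, two phases present.
Newton iteration, β⁰ = 0.31:
  β = 0.310: g = 0.1822, g' = -0.532 → β = 0.653
  β = 0.653: g = 0.0129, g' = -0.502 → β = 0.678
Converged at β = 0.678.
Compositions from xᵢ = zᵢ/(1+β(Kᵢ−1)), yᵢ = Kᵢxᵢ:
  1: x = 0.075, y = 0.194
  2: x = 0.082, y = 0.203
  3: x = 0.187, y = 0.256
  4: x = 0.220, y = 0.185
  5: x = 0.436, y = 0.161

β = 0.678, x_5 = 0.436, y_5 = 0.161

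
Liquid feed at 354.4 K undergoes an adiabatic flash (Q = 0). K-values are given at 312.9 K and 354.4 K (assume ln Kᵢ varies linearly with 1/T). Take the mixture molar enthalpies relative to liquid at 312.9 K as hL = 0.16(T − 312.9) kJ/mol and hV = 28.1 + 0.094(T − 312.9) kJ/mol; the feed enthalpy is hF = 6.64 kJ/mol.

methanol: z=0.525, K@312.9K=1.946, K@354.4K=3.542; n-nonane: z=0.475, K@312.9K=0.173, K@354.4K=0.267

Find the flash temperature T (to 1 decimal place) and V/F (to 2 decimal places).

T = 317.7 K, V/F = 0.21

Adiabatic flash: solve Rachford–Rice at each trial T, then check hF = ψ·hV(T) + (1−ψ)·hL(T).
  T = 312.9 K: K = (1.946, 0.173), RR gives ψ = 0.133, H_out = 3.729 kJ/mol
  T = 354.4 K: K = (3.542, 0.267), RR gives ψ = 0.529, H_out = 20.065 kJ/mol
  T = 333.6 K: K = (2.673, 0.218), RR gives ψ = 0.387, H_out = 13.663 kJ/mol
  T = 323.2 K: K = (2.291, 0.195), RR gives ψ = 0.284, H_out = 9.431 kJ/mol
  T = 318.0 K: K = (2.112, 0.184), RR gives ψ = 0.216, H_out = 6.814 kJ/mol
  T = 315.4 K: K = (2.027, 0.178), RR gives ψ = 0.176, H_out = 5.319 kJ/mol
  T = 316.7 K: K = (2.069, 0.181), RR gives ψ = 0.197, H_out = 6.085 kJ/mol
Linear interpolation between T = 316.7 (H_out = 6.085) and T = 318.0 (H_out = 6.814) on hF = 6.64 gives T ≈ 317.7 K, at which ψ = 0.21.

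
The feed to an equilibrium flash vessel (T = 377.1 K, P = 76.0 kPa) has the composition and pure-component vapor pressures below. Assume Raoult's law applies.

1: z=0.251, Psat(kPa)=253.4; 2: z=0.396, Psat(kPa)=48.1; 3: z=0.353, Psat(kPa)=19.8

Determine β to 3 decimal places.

Raoult's law: Kᵢ = Pᵢˢᵃᵗ/P = Pᵢˢᵃᵗ/76.0.
  K_1 = 253.4/76.0 = 3.33421, K_2 = 48.1/76.0 = 0.63289, K_3 = 19.8/76.0 = 0.26053
Rachford–Rice: g(β) = Σ zᵢ(Kᵢ−1)/(1+β(Kᵢ−1)) = 0.
Check two-phase: ΣzᵢKᵢ = 1.179 > 1 and Σzᵢ/Kᵢ = 2.056 > 1, so g(0) = 0.179 > 0 and g(1) = -1.056 < 0.
Newton–Raphson from β = 0.5:
  β = 0.500: g = -0.3219, g' = -0.857 → β = 0.125
  β = 0.125: g = 0.0141, g' = -1.114 → β = 0.137
Converged at β = 0.137.

β = 0.137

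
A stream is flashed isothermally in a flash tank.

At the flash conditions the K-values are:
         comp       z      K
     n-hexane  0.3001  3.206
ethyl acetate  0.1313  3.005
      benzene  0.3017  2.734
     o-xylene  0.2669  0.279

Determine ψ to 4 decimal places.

Let ψ = V/F and solve Σ zᵢ(Kᵢ−1)/(1+ψ(Kᵢ−1)) = 0.
Feasibility: ΣzᵢKᵢ = 2.2560, Σzᵢ/Kᵢ = 1.2043 — both > 1, two phases present.
Newton–Raphson from ψ = 0.5:
  ψ = 0.5000: g = 0.42556, g' = -1.0614 → ψ = 0.9010
  ψ = 0.9010: g = -0.02959, g' = -1.4988 → ψ = 0.8812
  ψ = 0.8812: g = -0.00077, g' = -1.4229 → ψ = 0.8807
Converged at ψ = 0.8807.

ψ = 0.8807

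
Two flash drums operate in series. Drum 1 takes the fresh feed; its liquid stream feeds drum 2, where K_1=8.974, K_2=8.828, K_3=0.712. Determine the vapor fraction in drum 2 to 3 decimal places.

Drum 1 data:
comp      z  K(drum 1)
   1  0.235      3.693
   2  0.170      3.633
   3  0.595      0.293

V/F (drum 2) = 0.628

Drum 1:
Material balance + equilibrium reduce to Σ zᵢ(Kᵢ−1)/(1+ψ₁(Kᵢ−1)) = 0.
Check two-phase: ΣzᵢKᵢ = 1.660 > 1 and Σzᵢ/Kᵢ = 2.141 > 1, so g(0) = 0.660 > 0 and g(1) = -1.141 < 0.
Newton–Raphson from ψ₁ = 0.5:
  ψ₁ = 0.500: g = -0.1878, g' = -1.241 → ψ₁ = 0.349
  ψ₁ = 0.349: g = 0.0015, g' = -1.298 → ψ₁ = 0.350
Converged at ψ₁ = 0.350.
Drum-1 compositions:
  1: x = 0.121, y = 0.447
  2: x = 0.088, y = 0.322
  3: x = 0.790, y = 0.232
Drum-2 feed = drum-1 liquid: z₂ = (0.1210, 0.0885, 0.7905).
Drum 2:
Let ψ₂ = V/F and solve Σ zᵢ(Kᵢ−1)/(1+ψ₂(Kᵢ−1)) = 0.
Feasibility: ΣzᵢKᵢ = 2.430, Σzᵢ/Kᵢ = 1.134 — both > 1, two phases present.
Newton iteration, ψ₂⁰ = 0.5:
  ψ₂ = 0.500: g = 0.0685, g' = -0.623 → ψ₂ = 0.610
  ψ₂ = 0.610: g = 0.0084, g' = -0.483 → ψ₂ = 0.627
  ψ₂ = 0.627: g = 0.0001, g' = -0.467 → ψ₂ = 0.628
Converged at ψ₂ = 0.628.
  1: x = 0.020, y = 0.181
  2: x = 0.015, y = 0.132
  3: x = 0.965, y = 0.687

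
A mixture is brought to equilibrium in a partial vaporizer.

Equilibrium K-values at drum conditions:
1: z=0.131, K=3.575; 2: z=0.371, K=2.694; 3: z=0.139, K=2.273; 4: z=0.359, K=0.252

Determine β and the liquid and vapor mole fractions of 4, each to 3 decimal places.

β = 0.650, x_4 = 0.698, y_4 = 0.176

Rachford–Rice: g(β) = Σ zᵢ(Kᵢ−1)/(1+β(Kᵢ−1)) = 0.
Check two-phase: ΣzᵢKᵢ = 1.874 > 1 and Σzᵢ/Kᵢ = 1.660 > 1, so g(0) = 0.874 > 0 and g(1) = -0.660 < 0.
Iterate (Newton) starting at β = 0.5:
  β = 0.500: g = 0.1669, g' = -1.075 → β = 0.655
  β = 0.655: g = -0.0068, g' = -1.199 → β = 0.650
Converged at β = 0.650.
Compositions from xᵢ = zᵢ/(1+β(Kᵢ−1)), yᵢ = Kᵢxᵢ:
  1: x = 0.049, y = 0.175
  2: x = 0.177, y = 0.476
  3: x = 0.076, y = 0.173
  4: x = 0.698, y = 0.176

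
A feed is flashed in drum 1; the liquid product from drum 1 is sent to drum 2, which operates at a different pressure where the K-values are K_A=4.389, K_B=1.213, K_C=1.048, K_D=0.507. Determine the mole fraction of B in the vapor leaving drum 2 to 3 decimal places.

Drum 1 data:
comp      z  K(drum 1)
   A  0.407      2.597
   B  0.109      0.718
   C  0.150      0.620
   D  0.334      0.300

Drum 1:
Iterate (Newton) starting at ψ₁ = 0.5:
  ψ₁ = 0.500: g = -0.1044, g' = -0.753 → ψ₁ = 0.361
  ψ₁ = 0.361: g = -0.0011, g' = -0.750 → ψ₁ = 0.360
Converged at ψ₁ = 0.360.
Drum-1 compositions:
  A: x = 0.258, y = 0.671
  B: x = 0.121, y = 0.087
  C: x = 0.174, y = 0.108
  D: x = 0.446, y = 0.134
Drum-2 feed = drum-1 liquid: z₂ = (0.2585, 0.1213, 0.1738, 0.4465).
Drum 2:
Rachford–Rice: g(ψ₂) = Σ zᵢ(Kᵢ−1)/(1+ψ₂(Kᵢ−1)) = 0.
g(0) = ΣzᵢKᵢ − 1 = 0.690 and g(1) = 1 − Σzᵢ/Kᵢ = -0.205, so a root lies in (0, 1).
Newton–Raphson from ψ₂ = 0.68:
  ψ₂ = 0.680: g = -0.0354, g' = -0.522 → ψ₂ = 0.612
  ψ₂ = 0.612: g = 0.0006, g' = -0.541 → ψ₂ = 0.613
Converged at ψ₂ = 0.613.
  A: x = 0.084, y = 0.369
  B: x = 0.107, y = 0.130
  C: x = 0.169, y = 0.177
  D: x = 0.640, y = 0.324

y_B (drum 2) = 0.130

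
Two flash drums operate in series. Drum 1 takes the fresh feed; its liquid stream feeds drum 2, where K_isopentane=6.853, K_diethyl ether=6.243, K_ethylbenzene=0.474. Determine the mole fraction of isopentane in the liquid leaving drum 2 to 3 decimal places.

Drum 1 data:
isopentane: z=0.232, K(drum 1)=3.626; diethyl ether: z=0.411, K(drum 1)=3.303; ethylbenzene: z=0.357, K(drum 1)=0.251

Drum 1:
Let ψ₁ = V/F and solve Σ zᵢ(Kᵢ−1)/(1+ψ₁(Kᵢ−1)) = 0.
Feasibility: ΣzᵢKᵢ = 2.288, Σzᵢ/Kᵢ = 1.611 — both > 1, two phases present.
Iterate (Newton) starting at ψ₁ = 0.33:
  ψ₁ = 0.330: g = 0.5090, g' = -1.516 → ψ₁ = 0.666
  ψ₁ = 0.666: g = 0.0621, g' = -1.348 → ψ₁ = 0.712
  ψ₁ = 0.712: g = -0.0017, g' = -1.426 → ψ₁ = 0.711
Converged at ψ₁ = 0.711.
Drum-1 compositions:
  isopentane: x = 0.081, y = 0.294
  diethyl ether: x = 0.156, y = 0.515
  ethylbenzene: x = 0.763, y = 0.192
Drum-2 feed = drum-1 liquid: z₂ = (0.0810, 0.1559, 0.7632).
Drum 2:
Material balance + equilibrium reduce to Σ zᵢ(Kᵢ−1)/(1+ψ₂(Kᵢ−1)) = 0.
Feasibility: ΣzᵢKᵢ = 1.890, Σzᵢ/Kᵢ = 1.647 — both > 1, two phases present.
Newton–Raphson from ψ₂ = 0.5:
  ψ₂ = 0.500: g = -0.1983, g' = -0.895 → ψ₂ = 0.279
  ψ₂ = 0.279: g = 0.0420, g' = -1.399 → ψ₂ = 0.309
  ψ₂ = 0.309: g = 0.0019, g' = -1.278 → ψ₂ = 0.310
Converged at ψ₂ = 0.310.
  isopentane: x = 0.029, y = 0.197
  diethyl ether: x = 0.059, y = 0.371
  ethylbenzene: x = 0.912, y = 0.432

x_isopentane (drum 2) = 0.029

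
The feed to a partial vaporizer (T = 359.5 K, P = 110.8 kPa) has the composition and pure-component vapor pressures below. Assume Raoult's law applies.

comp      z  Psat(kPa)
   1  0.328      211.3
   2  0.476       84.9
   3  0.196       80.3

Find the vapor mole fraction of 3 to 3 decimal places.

Raoult's law: Kᵢ = Pᵢˢᵃᵗ/P = Pᵢˢᵃᵗ/110.8.
  K_1 = 211.3/110.8 = 1.90704, K_2 = 84.9/110.8 = 0.76625, K_3 = 80.3/110.8 = 0.72473
Material balance + equilibrium reduce to Σ zᵢ(Kᵢ−1)/(1+β(Kᵢ−1)) = 0.
g(0) = ΣzᵢKᵢ − 1 = 0.132 and g(1) = 1 − Σzᵢ/Kᵢ = -0.064, so a root lies in (0, 1).
Newton iteration, β⁰ = 0.35:
  β = 0.350: g = 0.0449, g' = -0.205 → β = 0.570
  β = 0.570: g = 0.0038, g' = -0.173 → β = 0.592
Converged at β = 0.592.
Compositions from xᵢ = zᵢ/(1+β(Kᵢ−1)), yᵢ = Kᵢxᵢ:
  1: x = 0.213, y = 0.407
  2: x = 0.552, y = 0.423
  3: x = 0.234, y = 0.170

y_3 = 0.170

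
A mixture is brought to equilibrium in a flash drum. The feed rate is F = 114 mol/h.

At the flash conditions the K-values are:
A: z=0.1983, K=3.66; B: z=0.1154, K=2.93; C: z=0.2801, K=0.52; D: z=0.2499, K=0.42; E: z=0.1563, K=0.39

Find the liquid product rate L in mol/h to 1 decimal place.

Rachford–Rice: g(β) = Σ zᵢ(Kᵢ−1)/(1+β(Kᵢ−1)) = 0.
Check two-phase: ΣzᵢKᵢ = 1.3755 > 1 and Σzᵢ/Kᵢ = 1.6280 > 1, so g(0) = 0.3755 > 0 and g(1) = -0.6280 < 0.
Newton–Raphson from β = 0.5:
  β = 0.5000: g = -0.17850, g' = -0.7687 → β = 0.2678
  β = 0.2678: g = 0.01506, g' = -0.9513 → β = 0.2836
  β = 0.2836: g = 0.00019, g' = -0.9273 → β = 0.2838
Converged at β = 0.2838.
Then V = β·F = 0.2838·114 = 32.4 mol/h and L = F − V = 81.6 mol/h.

L = 81.6 mol/h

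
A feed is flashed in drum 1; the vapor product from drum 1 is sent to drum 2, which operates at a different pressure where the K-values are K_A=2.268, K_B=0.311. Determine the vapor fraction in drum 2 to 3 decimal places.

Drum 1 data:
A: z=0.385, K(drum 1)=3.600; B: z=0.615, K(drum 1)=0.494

Drum 1:
Binary case is linear: z₁(K₁−1)(1+ψ₁(K₂−1)) + z₂(K₂−1)(1+ψ₁(K₁−1)) = 0
⇒ ψ₁ = [z₁(K₁−1)+z₂(K₂−1)] / [−(K₁−1)(K₂−1)] = 0.6898/1.3156 = 0.524
Drum-1 compositions:
  A: x = 0.163, y = 0.586
  B: x = 0.837, y = 0.414
Drum-2 feed = drum-1 vapor: z₂ = (0.5865, 0.4135).
Drum 2:
Let ψ₂ = V/F and solve Σ zᵢ(Kᵢ−1)/(1+ψ₂(Kᵢ−1)) = 0.
g(0) = ΣzᵢKᵢ − 1 = 0.459 and g(1) = 1 − Σzᵢ/Kᵢ = -0.588, so a root lies in (0, 1).
Binary case is linear: z₁(K₁−1)(1+ψ₂(K₂−1)) + z₂(K₂−1)(1+ψ₂(K₁−1)) = 0
⇒ ψ₂ = [z₁(K₁−1)+z₂(K₂−1)] / [−(K₁−1)(K₂−1)] = 0.4587/0.8737 = 0.525
  A: x = 0.352, y = 0.798
  B: x = 0.648, y = 0.202

V/F (drum 2) = 0.525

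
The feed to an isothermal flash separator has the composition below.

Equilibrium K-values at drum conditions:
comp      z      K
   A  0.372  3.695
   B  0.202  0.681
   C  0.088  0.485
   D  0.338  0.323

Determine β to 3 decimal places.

Let β = V/F and solve Σ zᵢ(Kᵢ−1)/(1+β(Kᵢ−1)) = 0.
Check two-phase: ΣzᵢKᵢ = 1.664 > 1 and Σzᵢ/Kᵢ = 1.625 > 1, so g(0) = 0.664 > 0 and g(1) = -0.625 < 0.
Iterate (Newton) starting at β = 0.5:
  β = 0.500: g = -0.0566, g' = -0.916 → β = 0.438
  β = 0.438: g = 0.0009, g' = -0.948 → β = 0.439
Converged at β = 0.439.

β = 0.439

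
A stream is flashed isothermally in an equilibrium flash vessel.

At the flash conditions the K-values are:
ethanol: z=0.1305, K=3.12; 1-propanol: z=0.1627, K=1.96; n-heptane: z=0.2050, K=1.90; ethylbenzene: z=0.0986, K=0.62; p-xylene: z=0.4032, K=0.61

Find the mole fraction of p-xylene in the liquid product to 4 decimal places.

x_p-xylene = 0.6018

Rachford–Rice: g(β) = Σ zᵢ(Kᵢ−1)/(1+β(Kᵢ−1)) = 0.
g(0) = ΣzᵢKᵢ − 1 = 0.4226 and g(1) = 1 − Σzᵢ/Kᵢ = -0.0527, so a root lies in (0, 1).
Newton–Raphson from β = 0.39:
  β = 0.3900: g = 0.17221, g' = -0.4510 → β = 0.7718
  β = 0.7718: g = 0.02555, g' = -0.3457 → β = 0.8457
  β = 0.8457: g = 0.00017, g' = -0.3419 → β = 0.8462
Converged at β = 0.8462.
Compositions from xᵢ = zᵢ/(1+β(Kᵢ−1)), yᵢ = Kᵢxᵢ:
  ethanol: x = 0.0467, y = 0.1457
  1-propanol: x = 0.0898, y = 0.1760
  n-heptane: x = 0.1164, y = 0.2211
  ethylbenzene: x = 0.1453, y = 0.0901
  p-xylene: x = 0.6018, y = 0.3671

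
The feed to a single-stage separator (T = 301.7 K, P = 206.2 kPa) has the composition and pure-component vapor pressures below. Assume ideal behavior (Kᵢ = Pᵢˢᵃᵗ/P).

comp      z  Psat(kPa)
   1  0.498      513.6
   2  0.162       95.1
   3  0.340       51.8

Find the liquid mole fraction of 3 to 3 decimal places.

x_3 = 0.480

Raoult's law: Kᵢ = Pᵢˢᵃᵗ/P = Pᵢˢᵃᵗ/206.2.
  K_1 = 513.6/206.2 = 2.49079, K_2 = 95.1/206.2 = 0.46120, K_3 = 51.8/206.2 = 0.25121
Iterate (Newton) starting at V/F = 0.5:
  V/F = 0.500: g = -0.1011, g' = -0.938 → V/F = 0.392
  V/F = 0.392: g = -0.0027, g' = -0.898 → V/F = 0.389
Converged at V/F = 0.389.
Compositions from xᵢ = zᵢ/(1+V/F(Kᵢ−1)), yᵢ = Kᵢxᵢ:
  1: x = 0.315, y = 0.785
  2: x = 0.205, y = 0.095
  3: x = 0.480, y = 0.121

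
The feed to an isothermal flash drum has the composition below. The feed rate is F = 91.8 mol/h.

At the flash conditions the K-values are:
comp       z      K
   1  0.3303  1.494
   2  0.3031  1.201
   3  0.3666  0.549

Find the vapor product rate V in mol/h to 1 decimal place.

Rachford–Rice: g(V/F) = Σ zᵢ(Kᵢ−1)/(1+V/F(Kᵢ−1)) = 0.
Feasibility: ΣzᵢKᵢ = 1.0588, Σzᵢ/Kᵢ = 1.1412 — both > 1, two phases present.
Newton–Raphson from V/F = 0.34:
  V/F = 0.3400: g = 0.00145, g' = -0.1738 → V/F = 0.3483
Converged at V/F = 0.3483.
Then V = V/F·F = 0.3483·91.8 = 32.0 mol/h and L = F − V = 59.8 mol/h.

V = 32.0 mol/h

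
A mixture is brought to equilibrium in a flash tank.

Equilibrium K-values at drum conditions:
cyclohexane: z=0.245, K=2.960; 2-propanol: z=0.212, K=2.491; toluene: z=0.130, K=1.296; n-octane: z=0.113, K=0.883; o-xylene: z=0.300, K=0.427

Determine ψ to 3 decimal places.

ψ = 0.851

Material balance + equilibrium reduce to Σ zᵢ(Kᵢ−1)/(1+ψ(Kᵢ−1)) = 0.
Feasibility: ΣzᵢKᵢ = 1.650, Σzᵢ/Kᵢ = 1.099 — both > 1, two phases present.
Newton iteration, ψ⁰ = 0.31:
  ψ = 0.310: g = 0.3274, g' = -0.741 → ψ = 0.752
  ψ = 0.752: g = 0.0583, g' = -0.572 → ψ = 0.853
  ψ = 0.853: g = -0.0016, g' = -0.609 → ψ = 0.851
Converged at ψ = 0.851.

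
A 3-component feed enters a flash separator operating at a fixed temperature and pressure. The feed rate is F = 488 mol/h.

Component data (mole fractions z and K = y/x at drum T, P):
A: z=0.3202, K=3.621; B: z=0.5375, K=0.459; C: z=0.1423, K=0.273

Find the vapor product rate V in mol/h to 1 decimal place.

V = 141.9 mol/h

Material balance + equilibrium reduce to Σ zᵢ(Kᵢ−1)/(1+V/F(Kᵢ−1)) = 0.
Feasibility: ΣzᵢKᵢ = 1.4450, Σzᵢ/Kᵢ = 1.7807 — both > 1, two phases present.
Newton iteration, V/F⁰ = 0.5:
  V/F = 0.5000: g = -0.19791, g' = -0.8933 → V/F = 0.2784
  V/F = 0.2784: g = 0.01310, g' = -1.0714 → V/F = 0.2907
  V/F = 0.2907: g = 0.00013, g' = -1.0510 → V/F = 0.2908
Converged at V/F = 0.2908.
Then V = V/F·F = 0.2908·488 = 141.9 mol/h and L = F − V = 346.1 mol/h.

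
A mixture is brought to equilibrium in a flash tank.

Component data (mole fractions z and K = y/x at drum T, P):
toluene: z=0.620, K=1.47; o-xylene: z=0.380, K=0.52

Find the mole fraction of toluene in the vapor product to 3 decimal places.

y_toluene = 0.743

Material balance + equilibrium reduce to Σ zᵢ(Kᵢ−1)/(1+V/F(Kᵢ−1)) = 0.
Feasibility: ΣzᵢKᵢ = 1.109, Σzᵢ/Kᵢ = 1.153 — both > 1, two phases present.
Newton iteration, V/F⁰ = 0.6:
  V/F = 0.600: g = -0.0289, g' = -0.256 → V/F = 0.487
  V/F = 0.487: g = -0.0010, g' = -0.240 → V/F = 0.483
Converged at V/F = 0.483.
Compositions from xᵢ = zᵢ/(1+V/F(Kᵢ−1)), yᵢ = Kᵢxᵢ:
  toluene: x = 0.505, y = 0.743
  o-xylene: x = 0.495, y = 0.257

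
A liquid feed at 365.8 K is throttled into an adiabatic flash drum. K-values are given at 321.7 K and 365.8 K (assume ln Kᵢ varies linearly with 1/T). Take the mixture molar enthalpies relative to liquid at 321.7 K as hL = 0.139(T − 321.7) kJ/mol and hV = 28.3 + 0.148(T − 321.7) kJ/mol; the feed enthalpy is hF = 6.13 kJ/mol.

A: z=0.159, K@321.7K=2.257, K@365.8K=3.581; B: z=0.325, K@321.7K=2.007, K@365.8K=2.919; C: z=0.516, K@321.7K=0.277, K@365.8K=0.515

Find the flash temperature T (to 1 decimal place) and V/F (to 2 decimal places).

T = 322.9 K, V/F = 0.21

Adiabatic flash: solve Rachford–Rice at each trial T, then check hF = ψ·hV(T) + (1−ψ)·hL(T).
  T = 321.7 K: K = (2.257, 2.007, 0.277), RR gives ψ = 0.195, H_out = 5.510 kJ/mol
  T = 365.8 K: K = (3.581, 2.919, 0.515), RR gives ψ = 0.753, H_out = 27.751 kJ/mol
  T = 343.8 K: K = (2.887, 2.451, 0.386), RR gives ψ = 0.462, H_out = 16.232 kJ/mol
  T = 332.8 K: K = (2.564, 2.226, 0.329), RR gives ψ = 0.334, H_out = 11.018 kJ/mol
  T = 327.2 K: K = (2.407, 2.115, 0.302), RR gives ψ = 0.266, H_out = 8.303 kJ/mol
  T = 324.4 K: K = (2.330, 2.060, 0.289), RR gives ψ = 0.230, H_out = 6.901 kJ/mol
  T = 323.0 K: K = (2.292, 2.032, 0.283), RR gives ψ = 0.212, H_out = 6.186 kJ/mol
Linear interpolation between T = 321.7 (H_out = 5.510) and T = 323.0 (H_out = 6.186) on hF = 6.13 gives T ≈ 322.9 K, at which ψ = 0.21.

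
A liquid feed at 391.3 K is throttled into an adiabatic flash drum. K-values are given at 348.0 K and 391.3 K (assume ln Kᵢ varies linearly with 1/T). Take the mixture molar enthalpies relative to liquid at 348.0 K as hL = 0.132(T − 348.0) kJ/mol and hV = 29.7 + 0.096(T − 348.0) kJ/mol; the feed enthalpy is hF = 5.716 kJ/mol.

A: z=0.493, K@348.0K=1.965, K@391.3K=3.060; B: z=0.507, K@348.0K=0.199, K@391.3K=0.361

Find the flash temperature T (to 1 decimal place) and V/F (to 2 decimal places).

T = 353.8 K, V/F = 0.17

Adiabatic flash: solve Rachford–Rice at each trial T, then check hF = ψ·hV(T) + (1−ψ)·hL(T).
  T = 348.0 K: K = (1.965, 0.199), RR gives ψ = 0.090, H_out = 2.676 kJ/mol
  T = 391.3 K: K = (3.060, 0.361), RR gives ψ = 0.525, H_out = 20.501 kJ/mol
  T = 369.6 K: K = (2.483, 0.273), RR gives ψ = 0.336, H_out = 12.564 kJ/mol
  T = 358.8 K: K = (2.217, 0.234), RR gives ψ = 0.227, H_out = 8.075 kJ/mol
  T = 353.4 K: K = (2.089, 0.216), RR gives ψ = 0.163, H_out = 5.530 kJ/mol
  T = 356.1 K: K = (2.152, 0.225), RR gives ψ = 0.196, H_out = 6.835 kJ/mol
  T = 354.8 K: K = (2.122, 0.221), RR gives ψ = 0.181, H_out = 6.216 kJ/mol
Linear interpolation between T = 353.4 (H_out = 5.530) and T = 354.8 (H_out = 6.216) on hF = 5.716 gives T ≈ 353.8 K, at which ψ = 0.17.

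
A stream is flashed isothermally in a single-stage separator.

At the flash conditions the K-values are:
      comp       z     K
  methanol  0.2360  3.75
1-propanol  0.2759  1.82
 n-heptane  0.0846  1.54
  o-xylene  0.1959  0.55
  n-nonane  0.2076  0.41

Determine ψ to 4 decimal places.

Let ψ = V/F and solve Σ zᵢ(Kᵢ−1)/(1+ψ(Kᵢ−1)) = 0.
g(0) = ΣzᵢKᵢ − 1 = 0.7103 and g(1) = 1 − Σzᵢ/Kᵢ = -0.1320, so a root lies in (0, 1).
Newton–Raphson from ψ = 0.57:
  ψ = 0.5700: g = 0.13877, g' = -0.6071 → ψ = 0.7986
  ψ = 0.7986: g = 0.00249, g' = -0.6096 → ψ = 0.8026
Converged at ψ = 0.8026.

ψ = 0.8026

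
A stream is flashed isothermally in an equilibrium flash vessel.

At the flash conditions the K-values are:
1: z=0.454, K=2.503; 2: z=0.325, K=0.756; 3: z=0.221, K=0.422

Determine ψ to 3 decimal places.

Newton iteration, ψ⁰ = 0.5:
  ψ = 0.500: g = 0.1196, g' = -0.505 → ψ = 0.737
  ψ = 0.737: g = 0.0047, g' = -0.484 → ψ = 0.746
Converged at ψ = 0.746.

ψ = 0.746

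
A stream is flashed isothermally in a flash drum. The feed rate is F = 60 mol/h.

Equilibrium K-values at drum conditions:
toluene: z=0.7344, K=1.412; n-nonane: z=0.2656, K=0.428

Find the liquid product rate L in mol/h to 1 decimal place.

Material balance + equilibrium reduce to Σ zᵢ(Kᵢ−1)/(1+V/F(Kᵢ−1)) = 0.
g(0) = ΣzᵢKᵢ − 1 = 0.1506 and g(1) = 1 − Σzᵢ/Kᵢ = -0.1407, so a root lies in (0, 1).
Binary case is linear: z₁(K₁−1)(1+V/F(K₂−1)) + z₂(K₂−1)(1+V/F(K₁−1)) = 0
⇒ V/F = [z₁(K₁−1)+z₂(K₂−1)] / [−(K₁−1)(K₂−1)] = 0.15065/0.23566 = 0.6393
Then V = V/F·F = 0.6393·60 = 38.4 mol/h and L = F − V = 21.6 mol/h.

L = 21.6 mol/h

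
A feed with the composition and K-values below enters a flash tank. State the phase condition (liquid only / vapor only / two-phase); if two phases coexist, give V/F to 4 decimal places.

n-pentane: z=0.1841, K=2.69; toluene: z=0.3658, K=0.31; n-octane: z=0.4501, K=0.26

ΣzᵢKᵢ = 0.7257; Σzᵢ/Kᵢ = 2.9796.
Since ΣzᵢKᵢ < 1 the mixture is below its bubble point — single liquid phase.

liquid only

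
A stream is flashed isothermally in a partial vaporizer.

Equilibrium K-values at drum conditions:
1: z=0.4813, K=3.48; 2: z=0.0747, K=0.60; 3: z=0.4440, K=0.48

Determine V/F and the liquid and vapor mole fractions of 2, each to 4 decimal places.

Material balance + equilibrium reduce to Σ zᵢ(Kᵢ−1)/(1+V/F(Kᵢ−1)) = 0.
g(0) = ΣzᵢKᵢ − 1 = 0.9329 and g(1) = 1 − Σzᵢ/Kᵢ = -0.1878, so a root lies in (0, 1).
Iterate (Newton) starting at V/F = 0.5:
  V/F = 0.5000: g = 0.18352, g' = -0.8279 → V/F = 0.7217
  V/F = 0.7217: g = 0.01629, g' = -0.7116 → V/F = 0.7446
Converged at V/F = 0.7446.
Compositions from xᵢ = zᵢ/(1+V/F(Kᵢ−1)), yᵢ = Kᵢxᵢ:
  1: x = 0.1691, y = 0.5884
  2: x = 0.1064, y = 0.0638
  3: x = 0.7245, y = 0.3478

V/F = 0.7446, x_2 = 0.1064, y_2 = 0.0638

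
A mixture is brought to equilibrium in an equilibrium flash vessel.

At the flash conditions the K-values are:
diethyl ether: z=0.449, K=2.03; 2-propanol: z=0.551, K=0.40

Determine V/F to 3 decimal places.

V/F = 0.213

Rachford–Rice: g(V/F) = Σ zᵢ(Kᵢ−1)/(1+V/F(Kᵢ−1)) = 0.
Check two-phase: ΣzᵢKᵢ = 1.132 > 1 and Σzᵢ/Kᵢ = 1.599 > 1, so g(0) = 0.132 > 0 and g(1) = -0.599 < 0.
Newton iteration, V/F⁰ = 0.5:
  V/F = 0.500: g = -0.1670, g' = -0.612 → V/F = 0.227
  V/F = 0.227: g = -0.0080, g' = -0.579 → V/F = 0.213
Converged at V/F = 0.213.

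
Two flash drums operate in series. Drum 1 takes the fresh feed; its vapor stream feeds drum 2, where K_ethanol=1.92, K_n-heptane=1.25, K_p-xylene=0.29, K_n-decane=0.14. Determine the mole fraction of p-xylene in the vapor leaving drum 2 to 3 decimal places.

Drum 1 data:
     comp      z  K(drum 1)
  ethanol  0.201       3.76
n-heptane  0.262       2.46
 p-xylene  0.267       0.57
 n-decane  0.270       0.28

Drum 1:
Let ψ₁ = V/F and solve Σ zᵢ(Kᵢ−1)/(1+ψ₁(Kᵢ−1)) = 0.
Check two-phase: ΣzᵢKᵢ = 1.628 > 1 and Σzᵢ/Kᵢ = 1.593 > 1, so g(0) = 0.628 > 0 and g(1) = -0.593 < 0.
Iterate (Newton) starting at ψ₁ = 0.61:
  ψ₁ = 0.610: g = -0.0932, g' = -0.905 → ψ₁ = 0.507
  ψ₁ = 0.507: g = -0.0019, g' = -0.878 → ψ₁ = 0.505
Converged at ψ₁ = 0.505.
Drum-1 compositions:
  ethanol: x = 0.084, y = 0.316
  n-heptane: x = 0.151, y = 0.371
  p-xylene: x = 0.341, y = 0.194
  n-decane: x = 0.424, y = 0.119
Drum-2 feed = drum-1 vapor: z₂ = (0.3158, 0.3711, 0.1944, 0.1188).
Drum 2:
Newton iteration, ψ₂⁰ = 0.56:
  ψ₂ = 0.560: g = -0.1530, g' = -0.731 → ψ₂ = 0.351
  ψ₂ = 0.351: g = -0.0251, g' = -0.526 → ψ₂ = 0.303
  ψ₂ = 0.303: g = -0.0006, g' = -0.503 → ψ₂ = 0.302
Converged at ψ₂ = 0.302.
  ethanol: x = 0.247, y = 0.475
  n-heptane: x = 0.345, y = 0.431
  p-xylene: x = 0.247, y = 0.072
  n-decane: x = 0.160, y = 0.022

y_p-xylene (drum 2) = 0.072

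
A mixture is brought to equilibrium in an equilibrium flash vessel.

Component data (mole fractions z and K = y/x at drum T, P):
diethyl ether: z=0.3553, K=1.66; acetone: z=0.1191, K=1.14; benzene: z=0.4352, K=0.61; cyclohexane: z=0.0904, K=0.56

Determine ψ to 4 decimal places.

Rachford–Rice: g(ψ) = Σ zᵢ(Kᵢ−1)/(1+ψ(Kᵢ−1)) = 0.
g(0) = ΣzᵢKᵢ − 1 = 0.0417 and g(1) = 1 − Σzᵢ/Kᵢ = -0.1934, so a root lies in (0, 1).
Iterate (Newton) starting at ψ = 0.5:
  ψ = 0.5000: g = -0.06994, g' = -0.2204 → ψ = 0.1827
  ψ = 0.1827: g = -0.00049, g' = -0.2229 → ψ = 0.1805
Converged at ψ = 0.1805.

ψ = 0.1805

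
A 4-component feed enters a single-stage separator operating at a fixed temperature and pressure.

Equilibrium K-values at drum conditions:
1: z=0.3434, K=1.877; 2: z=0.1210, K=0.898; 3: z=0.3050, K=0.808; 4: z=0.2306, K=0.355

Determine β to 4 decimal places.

β = 0.2363

Material balance + equilibrium reduce to Σ zᵢ(Kᵢ−1)/(1+β(Kᵢ−1)) = 0.
Feasibility: ΣzᵢKᵢ = 1.0815, Σzᵢ/Kᵢ = 1.3447 — both > 1, two phases present.
Iterate (Newton) starting at β = 0.64:
  β = 0.6400: g = -0.14037, g' = -0.4026 → β = 0.2914
  β = 0.2914: g = -0.01804, g' = -0.3270 → β = 0.2362
  β = 0.2362: g = 0.00003, g' = -0.3284 → β = 0.2363
Converged at β = 0.2363.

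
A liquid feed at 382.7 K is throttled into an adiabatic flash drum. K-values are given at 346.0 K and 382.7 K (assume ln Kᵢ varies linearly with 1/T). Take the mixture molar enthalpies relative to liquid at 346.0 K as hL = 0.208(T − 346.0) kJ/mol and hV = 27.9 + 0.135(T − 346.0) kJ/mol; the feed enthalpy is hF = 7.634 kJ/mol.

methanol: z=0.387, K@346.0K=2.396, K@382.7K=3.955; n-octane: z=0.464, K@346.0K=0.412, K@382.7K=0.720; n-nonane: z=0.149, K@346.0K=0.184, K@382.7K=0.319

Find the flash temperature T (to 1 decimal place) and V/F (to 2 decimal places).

Adiabatic flash: solve Rachford–Rice at each trial T, then check hF = ψ·hV(T) + (1−ψ)·hL(T).
  T = 346.0 K: K = (2.396, 0.412, 0.184), RR gives ψ = 0.161, H_out = 4.484 kJ/mol
  T = 382.7 K: K = (3.955, 0.720, 0.319), RR gives ψ = 0.726, H_out = 25.937 kJ/mol
  T = 364.4 K: K = (3.120, 0.553, 0.246), RR gives ψ = 0.437, H_out = 15.443 kJ/mol
  T = 355.2 K: K = (2.743, 0.479, 0.213), RR gives ψ = 0.304, H_out = 10.183 kJ/mol
  T = 350.6 K: K = (2.566, 0.445, 0.198), RR gives ψ = 0.234, H_out = 7.419 kJ/mol
  T = 352.9 K: K = (2.654, 0.462, 0.206), RR gives ψ = 0.269, H_out = 8.818 kJ/mol
  T = 351.8 K: K = (2.612, 0.453, 0.202), RR gives ψ = 0.253, H_out = 8.153 kJ/mol
  T = 351.2 K: K = (2.589, 0.449, 0.200), RR gives ψ = 0.244, H_out = 7.788 kJ/mol
Linear interpolation between T = 350.6 (H_out = 7.419) and T = 351.2 (H_out = 7.788) on hF = 7.634 gives T ≈ 350.9 K, at which ψ = 0.24.

T = 350.9 K, V/F = 0.24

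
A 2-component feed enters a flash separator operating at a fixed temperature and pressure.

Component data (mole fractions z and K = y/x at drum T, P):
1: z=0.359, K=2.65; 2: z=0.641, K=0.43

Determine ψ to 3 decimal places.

Rachford–Rice: g(ψ) = Σ zᵢ(Kᵢ−1)/(1+ψ(Kᵢ−1)) = 0.
g(0) = ΣzᵢKᵢ − 1 = 0.227 and g(1) = 1 − Σzᵢ/Kᵢ = -0.626, so a root lies in (0, 1).
Newton–Raphson from ψ = 0.5:
  ψ = 0.500: g = -0.1864, g' = -0.701 → ψ = 0.234
  ψ = 0.234: g = 0.0058, g' = -0.786 → ψ = 0.241
Converged at ψ = 0.241.

ψ = 0.241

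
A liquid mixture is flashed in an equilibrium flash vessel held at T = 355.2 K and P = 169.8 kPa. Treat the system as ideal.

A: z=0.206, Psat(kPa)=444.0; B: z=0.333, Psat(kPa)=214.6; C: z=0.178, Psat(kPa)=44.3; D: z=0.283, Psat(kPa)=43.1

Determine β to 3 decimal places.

Raoult's law: Kᵢ = Pᵢˢᵃᵗ/P = Pᵢˢᵃᵗ/169.8.
  K_A = 444.0/169.8 = 2.61484, K_B = 214.6/169.8 = 1.26384, K_C = 44.3/169.8 = 0.26090, K_D = 43.1/169.8 = 0.25383
Material balance + equilibrium reduce to Σ zᵢ(Kᵢ−1)/(1+β(Kᵢ−1)) = 0.
Check two-phase: ΣzᵢKᵢ = 1.078 > 1 and Σzᵢ/Kᵢ = 2.139 > 1, so g(0) = 0.078 > 0 and g(1) = -1.139 < 0.
Newton iteration, β⁰ = 0.5:
  β = 0.500: g = -0.2838, g' = -0.828 → β = 0.157
  β = 0.157: g = -0.0384, g' = -0.690 → β = 0.102
Converged at β = 0.102.

β = 0.102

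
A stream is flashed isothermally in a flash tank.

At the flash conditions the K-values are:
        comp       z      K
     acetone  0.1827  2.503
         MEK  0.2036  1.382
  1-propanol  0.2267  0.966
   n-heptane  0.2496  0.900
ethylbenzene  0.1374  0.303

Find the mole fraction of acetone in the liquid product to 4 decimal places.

Rachford–Rice: g(V/F) = Σ zᵢ(Kᵢ−1)/(1+V/F(Kᵢ−1)) = 0.
Check two-phase: ΣzᵢKᵢ = 1.2239 > 1 and Σzᵢ/Kᵢ = 1.1858 > 1, so g(0) = 0.2239 > 0 and g(1) = -0.1858 < 0.
Newton–Raphson from V/F = 0.65:
  V/F = 0.6500: g = -0.00847, g' = -0.3509 → V/F = 0.6259
  V/F = 0.6259: g = -0.00011, g' = -0.3421 → V/F = 0.6256
Converged at V/F = 0.6256.
Compositions from xᵢ = zᵢ/(1+V/F(Kᵢ−1)), yᵢ = Kᵢxᵢ:
  acetone: x = 0.0942, y = 0.2357
  MEK: x = 0.1643, y = 0.2271
  1-propanol: x = 0.2316, y = 0.2238
  n-heptane: x = 0.2663, y = 0.2396
  ethylbenzene: x = 0.2436, y = 0.0738

x_acetone = 0.0942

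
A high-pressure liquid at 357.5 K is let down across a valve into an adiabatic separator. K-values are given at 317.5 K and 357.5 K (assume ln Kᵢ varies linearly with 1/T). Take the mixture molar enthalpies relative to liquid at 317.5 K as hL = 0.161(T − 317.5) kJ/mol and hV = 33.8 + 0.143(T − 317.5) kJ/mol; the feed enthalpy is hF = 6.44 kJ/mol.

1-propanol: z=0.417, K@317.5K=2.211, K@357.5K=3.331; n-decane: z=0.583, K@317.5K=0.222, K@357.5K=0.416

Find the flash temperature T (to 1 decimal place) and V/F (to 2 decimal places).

T = 325.8 K, V/F = 0.15

Adiabatic flash: solve Rachford–Rice at each trial T, then check hF = ψ·hV(T) + (1−ψ)·hL(T).
  T = 317.5 K: K = (2.211, 0.222), RR gives ψ = 0.055, H_out = 1.844 kJ/mol
  T = 357.5 K: K = (3.331, 0.416), RR gives ψ = 0.464, H_out = 21.787 kJ/mol
  T = 337.5 K: K = (2.747, 0.310), RR gives ψ = 0.270, H_out = 12.258 kJ/mol
  T = 327.5 K: K = (2.473, 0.264), RR gives ψ = 0.170, H_out = 7.336 kJ/mol
  T = 322.5 K: K = (2.340, 0.242), RR gives ψ = 0.115, H_out = 4.690 kJ/mol
  T = 325.0 K: K = (2.406, 0.253), RR gives ψ = 0.143, H_out = 6.034 kJ/mol
  T = 326.2 K: K = (2.438, 0.258), RR gives ψ = 0.156, H_out = 6.663 kJ/mol
Linear interpolation between T = 325.0 (H_out = 6.034) and T = 326.2 (H_out = 6.663) on hF = 6.44 gives T ≈ 325.8 K, at which ψ = 0.15.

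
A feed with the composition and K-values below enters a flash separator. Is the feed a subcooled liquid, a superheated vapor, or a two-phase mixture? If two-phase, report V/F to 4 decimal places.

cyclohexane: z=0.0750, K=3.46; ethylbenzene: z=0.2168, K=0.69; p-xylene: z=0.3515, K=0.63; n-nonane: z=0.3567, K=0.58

ΣzᵢKᵢ = 0.8374; Σzᵢ/Kᵢ = 1.5088.
Since ΣzᵢKᵢ < 1 the mixture is below its bubble point — single liquid phase.

subcooled liquid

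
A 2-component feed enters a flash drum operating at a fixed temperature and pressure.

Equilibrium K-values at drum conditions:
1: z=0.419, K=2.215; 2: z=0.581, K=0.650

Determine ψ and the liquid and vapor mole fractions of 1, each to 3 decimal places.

Rachford–Rice: g(ψ) = Σ zᵢ(Kᵢ−1)/(1+ψ(Kᵢ−1)) = 0.
g(0) = ΣzᵢKᵢ − 1 = 0.306 and g(1) = 1 − Σzᵢ/Kᵢ = -0.083, so a root lies in (0, 1).
Binary case is linear: z₁(K₁−1)(1+ψ(K₂−1)) + z₂(K₂−1)(1+ψ(K₁−1)) = 0
⇒ ψ = [z₁(K₁−1)+z₂(K₂−1)] / [−(K₁−1)(K₂−1)] = 0.3057/0.4252 = 0.719
Compositions from xᵢ = zᵢ/(1+ψ(Kᵢ−1)), yᵢ = Kᵢxᵢ:
  1: x = 0.224, y = 0.495
  2: x = 0.776, y = 0.505

ψ = 0.719, x_1 = 0.224, y_1 = 0.495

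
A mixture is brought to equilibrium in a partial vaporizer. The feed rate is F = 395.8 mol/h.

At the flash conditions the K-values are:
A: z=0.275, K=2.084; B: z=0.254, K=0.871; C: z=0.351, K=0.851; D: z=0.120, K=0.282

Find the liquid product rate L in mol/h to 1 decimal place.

L = 241.7 mol/h

Let ψ = V/F and solve Σ zᵢ(Kᵢ−1)/(1+ψ(Kᵢ−1)) = 0.
Check two-phase: ΣzᵢKᵢ = 1.127 > 1 and Σzᵢ/Kᵢ = 1.262 > 1, so g(0) = 0.127 > 0 and g(1) = -0.262 < 0.
Iterate (Newton) starting at ψ = 0.5:
  ψ = 0.500: g = -0.0326, g' = -0.300 → ψ = 0.391
  ψ = 0.391: g = -0.0006, g' = -0.292 → ψ = 0.389
Converged at ψ = 0.389.
Then V = ψ·F = 0.3894·395.8 = 154.1 mol/h and L = F − V = 241.7 mol/h.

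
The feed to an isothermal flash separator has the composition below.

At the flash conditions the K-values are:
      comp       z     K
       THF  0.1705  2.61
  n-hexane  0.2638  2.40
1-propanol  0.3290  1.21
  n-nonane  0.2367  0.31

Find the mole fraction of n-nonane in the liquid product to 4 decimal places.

Rachford–Rice: g(ψ) = Σ zᵢ(Kᵢ−1)/(1+ψ(Kᵢ−1)) = 0.
g(0) = ΣzᵢKᵢ − 1 = 0.5496 and g(1) = 1 − Σzᵢ/Kᵢ = -0.2107, so a root lies in (0, 1).
Newton iteration, ψ⁰ = 0.37:
  ψ = 0.3700: g = 0.26012, g' = -0.6136 → ψ = 0.7939
  ψ = 0.7939: g = -0.00653, g' = -0.7629 → ψ = 0.7853
Converged at ψ = 0.7853.
Compositions from xᵢ = zᵢ/(1+ψ(Kᵢ−1)), yᵢ = Kᵢxᵢ:
  THF: x = 0.0753, y = 0.1965
  n-hexane: x = 0.1257, y = 0.3016
  1-propanol: x = 0.2824, y = 0.3417
  n-nonane: x = 0.5166, y = 0.1602

x_n-nonane = 0.5166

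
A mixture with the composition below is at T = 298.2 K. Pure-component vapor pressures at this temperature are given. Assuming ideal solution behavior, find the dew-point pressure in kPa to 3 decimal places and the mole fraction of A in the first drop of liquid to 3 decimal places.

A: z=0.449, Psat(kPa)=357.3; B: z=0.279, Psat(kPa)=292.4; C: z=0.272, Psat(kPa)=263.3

Pdew = 308.275 kPa, x_A = 0.387

At the dew point ψ → 1, so Σzᵢ/Kᵢ = 1 with Kᵢ = Pᵢˢᵃᵗ/P ⇒ 1/P = Σzᵢ/Pᵢˢᵃᵗ.
1/P = 0.449/357.3 + 0.279/292.4 + 0.272/263.3 = 0.003244 ⇒ P = 308.275 kPa
xᵢ = zᵢP/Pᵢˢᵃᵗ ⇒ x_A = 0.449·308.275/357.3 = 0.387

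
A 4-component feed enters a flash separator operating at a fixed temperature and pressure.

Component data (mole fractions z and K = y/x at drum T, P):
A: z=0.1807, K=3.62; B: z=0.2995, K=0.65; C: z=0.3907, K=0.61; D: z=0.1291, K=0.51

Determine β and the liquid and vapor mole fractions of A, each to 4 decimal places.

Let β = V/F and solve Σ zᵢ(Kᵢ−1)/(1+β(Kᵢ−1)) = 0.
Feasibility: ΣzᵢKᵢ = 1.1530, Σzᵢ/Kᵢ = 1.4043 — both > 1, two phases present.
Iterate (Newton) starting at β = 0.5:
  β = 0.5000: g = -0.19518, g' = -0.4324 → β = 0.0487
  β = 0.0487: g = 0.09314, g' = -1.1080 → β = 0.1327
  β = 0.1327: g = 0.01301, g' = -0.8248 → β = 0.1485
  β = 0.1485: g = 0.00031, g' = -0.7867 → β = 0.1489
Converged at β = 0.1489.
Compositions from xᵢ = zᵢ/(1+β(Kᵢ−1)), yᵢ = Kᵢxᵢ:
  A: x = 0.1300, y = 0.4706
  B: x = 0.3160, y = 0.2054
  C: x = 0.4148, y = 0.2530
  D: x = 0.1393, y = 0.0710

β = 0.1489, x_A = 0.1300, y_A = 0.4706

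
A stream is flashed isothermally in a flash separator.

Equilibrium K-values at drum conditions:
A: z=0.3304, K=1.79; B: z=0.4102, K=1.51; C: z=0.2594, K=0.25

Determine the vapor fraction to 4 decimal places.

Material balance + equilibrium reduce to Σ zᵢ(Kᵢ−1)/(1+ψ(Kᵢ−1)) = 0.
Check two-phase: ΣzᵢKᵢ = 1.2757 > 1 and Σzᵢ/Kᵢ = 1.4938 > 1, so g(0) = 0.2757 > 0 and g(1) = -0.4938 < 0.
Newton–Raphson from ψ = 0.5:
  ψ = 0.5000: g = 0.04252, g' = -0.5472 → ψ = 0.5777
  ψ = 0.5777: g = -0.00248, g' = -0.6152 → ψ = 0.5737
Converged at ψ = 0.5737.

ψ = 0.5737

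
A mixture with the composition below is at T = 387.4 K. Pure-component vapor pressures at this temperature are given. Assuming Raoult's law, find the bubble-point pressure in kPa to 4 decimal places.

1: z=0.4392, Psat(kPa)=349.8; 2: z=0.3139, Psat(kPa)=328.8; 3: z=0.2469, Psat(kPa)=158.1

Pbub = 295.8774 kPa

At the bubble point ψ → 0, so ΣzᵢKᵢ = 1 with Kᵢ = Pᵢˢᵃᵗ/P ⇒ P = ΣzᵢPᵢˢᵃᵗ.
P = 0.4392·349.8 + 0.3139·328.8 + 0.2469·158.1 = 295.8774 kPa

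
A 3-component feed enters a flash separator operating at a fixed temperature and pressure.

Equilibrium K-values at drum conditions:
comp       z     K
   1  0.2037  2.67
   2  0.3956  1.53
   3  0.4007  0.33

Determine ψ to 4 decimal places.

ψ = 0.4165

Rachford–Rice: g(ψ) = Σ zᵢ(Kᵢ−1)/(1+ψ(Kᵢ−1)) = 0.
Check two-phase: ΣzᵢKᵢ = 1.2814 > 1 and Σzᵢ/Kᵢ = 1.5491 > 1, so g(0) = 0.2814 > 0 and g(1) = -0.5491 < 0.
Newton iteration, ψ⁰ = 0.6:
  ψ = 0.6000: g = -0.11994, g' = -0.7087 → ψ = 0.4308
  ψ = 0.4308: g = -0.00884, g' = -0.6213 → ψ = 0.4165
Converged at ψ = 0.4165.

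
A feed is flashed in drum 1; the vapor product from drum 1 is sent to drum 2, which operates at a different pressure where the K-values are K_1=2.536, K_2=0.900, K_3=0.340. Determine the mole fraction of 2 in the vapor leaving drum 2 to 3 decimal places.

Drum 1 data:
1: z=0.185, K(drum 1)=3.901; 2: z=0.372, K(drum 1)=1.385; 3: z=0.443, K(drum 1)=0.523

Drum 1:
Newton–Raphson from ψ₁ = 0.66:
  ψ₁ = 0.660: g = -0.0101, g' = -0.433 → ψ₁ = 0.637
Converged at ψ₁ = 0.637.
Drum-1 compositions:
  1: x = 0.065, y = 0.253
  2: x = 0.299, y = 0.414
  3: x = 0.636, y = 0.333
Drum-2 feed = drum-1 vapor: z₂ = (0.2535, 0.4138, 0.3328).
Drum 2:
Rachford–Rice: g(ψ₂) = Σ zᵢ(Kᵢ−1)/(1+ψ₂(Kᵢ−1)) = 0.
Feasibility: ΣzᵢKᵢ = 1.128, Σzᵢ/Kᵢ = 1.538 — both > 1, two phases present.
Iterate (Newton) starting at ψ₂ = 0.69:
  ψ₂ = 0.690: g = -0.2587, g' = -0.634 → ψ₂ = 0.282
  ψ₂ = 0.282: g = -0.0409, g' = -0.514 → ψ₂ = 0.203
  ψ₂ = 0.203: g = 0.0011, g' = -0.545 → ψ₂ = 0.205
Converged at ψ₂ = 0.205.
  1: x = 0.193, y = 0.489
  2: x = 0.422, y = 0.380
  3: x = 0.385, y = 0.131

y_2 (drum 2) = 0.380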